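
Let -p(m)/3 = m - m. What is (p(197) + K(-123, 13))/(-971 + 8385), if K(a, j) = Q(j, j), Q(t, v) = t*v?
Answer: 169/7414 ≈ 0.022795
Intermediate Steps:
K(a, j) = j² (K(a, j) = j*j = j²)
p(m) = 0 (p(m) = -3*(m - m) = -3*0 = 0)
(p(197) + K(-123, 13))/(-971 + 8385) = (0 + 13²)/(-971 + 8385) = (0 + 169)/7414 = 169*(1/7414) = 169/7414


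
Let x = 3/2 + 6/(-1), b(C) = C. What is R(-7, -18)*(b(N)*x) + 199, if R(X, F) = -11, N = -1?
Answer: 299/2 ≈ 149.50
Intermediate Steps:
x = -9/2 (x = 3*(½) + 6*(-1) = 3/2 - 6 = -9/2 ≈ -4.5000)
R(-7, -18)*(b(N)*x) + 199 = -(-11)*(-9)/2 + 199 = -11*9/2 + 199 = -99/2 + 199 = 299/2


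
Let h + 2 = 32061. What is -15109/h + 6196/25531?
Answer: -187110315/818498329 ≈ -0.22860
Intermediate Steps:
h = 32059 (h = -2 + 32061 = 32059)
-15109/h + 6196/25531 = -15109/32059 + 6196/25531 = -187110315/818498329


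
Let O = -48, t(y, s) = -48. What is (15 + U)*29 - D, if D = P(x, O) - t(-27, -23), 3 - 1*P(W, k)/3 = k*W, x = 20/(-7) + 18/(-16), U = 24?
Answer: 11532/7 ≈ 1647.4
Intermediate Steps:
x = -223/56 (x = 20*(-1/7) + 18*(-1/16) = -20/7 - 9/8 = -223/56 ≈ -3.9821)
P(W, k) = 9 - 3*W*k (P(W, k) = 9 - 3*k*W = 9 - 3*W*k)
D = -3615/7 (D = (9 - 3*(-223/56)*(-48)) - 1*(-48) = (9 - 4014/7) + 48 = -3951/7 + 48 = -3615/7 ≈ -516.43)
(15 + U)*29 - D = (15 + 24)*29 - 1*(-3615/7) = 39*29 + 3615/7 = 1131 + 3615/7 = 11532/7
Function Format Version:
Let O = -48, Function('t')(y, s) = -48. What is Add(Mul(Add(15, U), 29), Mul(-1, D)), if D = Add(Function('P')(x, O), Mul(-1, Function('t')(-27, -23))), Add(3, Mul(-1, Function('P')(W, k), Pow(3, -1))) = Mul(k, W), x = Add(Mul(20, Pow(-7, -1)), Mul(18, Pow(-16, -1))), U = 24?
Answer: Rational(11532, 7) ≈ 1647.4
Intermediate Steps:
x = Rational(-223, 56) (x = Add(Mul(20, Rational(-1, 7)), Mul(18, Rational(-1, 16))) = Add(Rational(-20, 7), Rational(-9, 8)) = Rational(-223, 56) ≈ -3.9821)
Function('P')(W, k) = Add(9, Mul(-3, W, k)) (Function('P')(W, k) = Add(9, Mul(-3, Mul(k, W))) = Add(9, Mul(-3, Mul(W, k))) = Add(9, Mul(-3, W, k)))
D = Rational(-3615, 7) (D = Add(Add(9, Mul(-3, Rational(-223, 56), -48)), Mul(-1, -48)) = Add(Add(9, Rational(-4014, 7)), 48) = Add(Rational(-3951, 7), 48) = Rational(-3615, 7) ≈ -516.43)
Add(Mul(Add(15, U), 29), Mul(-1, D)) = Add(Mul(Add(15, 24), 29), Mul(-1, Rational(-3615, 7))) = Add(Mul(39, 29), Rational(3615, 7)) = Add(1131, Rational(3615, 7)) = Rational(11532, 7)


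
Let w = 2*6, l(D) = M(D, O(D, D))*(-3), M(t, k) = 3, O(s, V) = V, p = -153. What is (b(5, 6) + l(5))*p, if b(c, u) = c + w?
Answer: -1224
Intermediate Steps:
l(D) = -9 (l(D) = 3*(-3) = -9)
w = 12
b(c, u) = 12 + c (b(c, u) = c + 12 = 12 + c)
(b(5, 6) + l(5))*p = ((12 + 5) - 9)*(-153) = (17 - 9)*(-153) = 8*(-153) = -1224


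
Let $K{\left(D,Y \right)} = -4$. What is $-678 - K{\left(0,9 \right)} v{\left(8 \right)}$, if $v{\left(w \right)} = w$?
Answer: $-646$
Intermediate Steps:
$-678 - K{\left(0,9 \right)} v{\left(8 \right)} = -678 - \left(-4\right) 8 = -678 - -32 = -678 + 32 = -646$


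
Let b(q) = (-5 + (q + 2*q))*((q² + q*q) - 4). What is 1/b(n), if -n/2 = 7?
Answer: -1/18236 ≈ -5.4837e-5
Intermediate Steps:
n = -14 (n = -2*7 = -14)
b(q) = (-5 + 3*q)*(-4 + 2*q²) (b(q) = (-5 + 3*q)*((q² + q²) - 4) = (-5 + 3*q)*(2*q² - 4) = (-5 + 3*q)*(-4 + 2*q²))
1/b(n) = 1/(20 - 12*(-14) - 10*(-14)² + 6*(-14)³) = 1/(20 + 168 - 10*196 + 6*(-2744)) = 1/(20 + 168 - 1960 - 16464) = 1/(-18236) = -1/18236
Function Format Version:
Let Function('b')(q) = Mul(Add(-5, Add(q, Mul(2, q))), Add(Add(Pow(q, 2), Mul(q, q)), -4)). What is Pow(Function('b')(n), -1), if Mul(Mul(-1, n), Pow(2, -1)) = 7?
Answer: Rational(-1, 18236) ≈ -5.4837e-5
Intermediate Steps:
n = -14 (n = Mul(-2, 7) = -14)
Function('b')(q) = Mul(Add(-5, Mul(3, q)), Add(-4, Mul(2, Pow(q, 2)))) (Function('b')(q) = Mul(Add(-5, Mul(3, q)), Add(Add(Pow(q, 2), Pow(q, 2)), -4)) = Mul(Add(-5, Mul(3, q)), Add(Mul(2, Pow(q, 2)), -4)) = Mul(Add(-5, Mul(3, q)), Add(-4, Mul(2, Pow(q, 2)))))
Pow(Function('b')(n), -1) = Pow(Add(20, Mul(-12, -14), Mul(-10, Pow(-14, 2)), Mul(6, Pow(-14, 3))), -1) = Pow(Add(20, 168, Mul(-10, 196), Mul(6, -2744)), -1) = Pow(Add(20, 168, -1960, -16464), -1) = Pow(-18236, -1) = Rational(-1, 18236)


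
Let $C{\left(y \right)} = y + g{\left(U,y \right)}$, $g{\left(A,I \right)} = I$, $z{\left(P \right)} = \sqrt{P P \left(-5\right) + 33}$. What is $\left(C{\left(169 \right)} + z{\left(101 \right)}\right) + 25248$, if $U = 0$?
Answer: $25586 + 2 i \sqrt{12743} \approx 25586.0 + 225.77 i$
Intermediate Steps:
$z{\left(P \right)} = \sqrt{33 - 5 P^{2}}$ ($z{\left(P \right)} = \sqrt{P^{2} \left(-5\right) + 33} = \sqrt{- 5 P^{2} + 33} = \sqrt{33 - 5 P^{2}}$)
$C{\left(y \right)} = 2 y$ ($C{\left(y \right)} = y + y = 2 y$)
$\left(C{\left(169 \right)} + z{\left(101 \right)}\right) + 25248 = \left(2 \cdot 169 + \sqrt{33 - 5 \cdot 101^{2}}\right) + 25248 = \left(338 + \sqrt{33 - 51005}\right) + 25248 = \left(338 + \sqrt{-50972}\right) + 25248 = \left(338 + 2 i \sqrt{12743}\right) + 25248 = 25586 + 2 i \sqrt{12743}$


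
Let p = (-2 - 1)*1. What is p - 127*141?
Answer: -17910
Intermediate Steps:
p = -3 (p = -3*1 = -3)
p - 127*141 = -3 - 127*141 = -3 - 17907 = -17910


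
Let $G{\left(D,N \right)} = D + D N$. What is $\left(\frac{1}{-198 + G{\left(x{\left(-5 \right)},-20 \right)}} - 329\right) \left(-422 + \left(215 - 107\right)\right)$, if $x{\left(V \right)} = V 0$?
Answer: $\frac{10227451}{99} \approx 1.0331 \cdot 10^{5}$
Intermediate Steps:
$x{\left(V \right)} = 0$
$\left(\frac{1}{-198 + G{\left(x{\left(-5 \right)},-20 \right)}} - 329\right) \left(-422 + \left(215 - 107\right)\right) = \left(\frac{1}{-198 + 0 \left(1 - 20\right)} - 329\right) \left(-422 + \left(215 - 107\right)\right) = \left(\frac{1}{-198 + 0 \left(-19\right)} - 329\right) \left(-422 + 108\right) = \left(\frac{1}{-198 + 0} - 329\right) \left(-314\right) = \left(\frac{1}{-198} - 329\right) \left(-314\right) = \left(- \frac{1}{198} - 329\right) \left(-314\right) = \left(- \frac{65143}{198}\right) \left(-314\right) = \frac{10227451}{99}$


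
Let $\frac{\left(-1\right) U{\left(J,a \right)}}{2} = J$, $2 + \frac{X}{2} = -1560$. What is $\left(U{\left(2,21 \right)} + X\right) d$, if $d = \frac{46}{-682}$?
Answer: $\frac{71944}{341} \approx 210.98$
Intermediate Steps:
$X = -3124$ ($X = -4 + 2 \left(-1560\right) = -4 - 3120 = -3124$)
$U{\left(J,a \right)} = - 2 J$
$d = - \frac{23}{341}$ ($d = 46 \left(- \frac{1}{682}\right) = - \frac{23}{341} \approx -0.067449$)
$\left(U{\left(2,21 \right)} + X\right) d = \left(\left(-2\right) 2 - 3124\right) \left(- \frac{23}{341}\right) = \left(-4 - 3124\right) \left(- \frac{23}{341}\right) = \left(-3128\right) \left(- \frac{23}{341}\right) = \frac{71944}{341}$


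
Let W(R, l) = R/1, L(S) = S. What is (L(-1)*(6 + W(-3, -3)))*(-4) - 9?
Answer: 3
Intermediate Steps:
W(R, l) = R (W(R, l) = R*1 = R)
(L(-1)*(6 + W(-3, -3)))*(-4) - 9 = -(6 - 3)*(-4) - 9 = -1*3*(-4) - 9 = -3*(-4) - 9 = 12 - 9 = 3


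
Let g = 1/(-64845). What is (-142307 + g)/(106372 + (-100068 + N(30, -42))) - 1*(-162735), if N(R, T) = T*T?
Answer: 21282188543921/130792365 ≈ 1.6272e+5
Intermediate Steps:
N(R, T) = T²
g = -1/64845 ≈ -1.5421e-5
(-142307 + g)/(106372 + (-100068 + N(30, -42))) - 1*(-162735) = (-142307 - 1/64845)/(106372 + (-100068 + (-42)²)) - 1*(-162735) = -9227897416/(64845*(106372 + (-100068 + 1764))) + 162735 = -9227897416/(64845*(106372 - 98304)) + 162735 = -9227897416/64845/8068 + 162735 = -9227897416/64845*1/8068 + 162735 = -2306974354/130792365 + 162735 = 21282188543921/130792365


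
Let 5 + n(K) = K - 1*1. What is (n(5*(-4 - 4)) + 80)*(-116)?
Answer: -3944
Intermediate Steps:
n(K) = -6 + K (n(K) = -5 + (K - 1*1) = -5 + (K - 1) = -5 + (-1 + K) = -6 + K)
(n(5*(-4 - 4)) + 80)*(-116) = ((-6 + 5*(-4 - 4)) + 80)*(-116) = ((-6 + 5*(-8)) + 80)*(-116) = ((-6 - 40) + 80)*(-116) = (-46 + 80)*(-116) = 34*(-116) = -3944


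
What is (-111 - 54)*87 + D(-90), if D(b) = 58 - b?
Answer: -14207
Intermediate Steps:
(-111 - 54)*87 + D(-90) = (-111 - 54)*87 + (58 - 1*(-90)) = -165*87 + (58 + 90) = -14355 + 148 = -14207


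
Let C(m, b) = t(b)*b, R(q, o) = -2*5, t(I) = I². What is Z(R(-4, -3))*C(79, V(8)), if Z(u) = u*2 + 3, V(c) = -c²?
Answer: 4456448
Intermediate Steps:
R(q, o) = -10
C(m, b) = b³ (C(m, b) = b²*b = b³)
Z(u) = 3 + 2*u (Z(u) = 2*u + 3 = 3 + 2*u)
Z(R(-4, -3))*C(79, V(8)) = (3 + 2*(-10))*(-1*8²)³ = (3 - 20)*(-1*64)³ = -17*(-64)³ = -17*(-262144) = 4456448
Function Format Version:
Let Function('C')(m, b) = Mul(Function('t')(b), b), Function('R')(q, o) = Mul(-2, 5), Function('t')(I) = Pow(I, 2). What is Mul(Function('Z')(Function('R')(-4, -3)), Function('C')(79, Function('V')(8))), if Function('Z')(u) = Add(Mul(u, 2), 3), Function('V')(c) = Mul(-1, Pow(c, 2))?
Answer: 4456448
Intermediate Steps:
Function('R')(q, o) = -10
Function('C')(m, b) = Pow(b, 3) (Function('C')(m, b) = Mul(Pow(b, 2), b) = Pow(b, 3))
Function('Z')(u) = Add(3, Mul(2, u)) (Function('Z')(u) = Add(Mul(2, u), 3) = Add(3, Mul(2, u)))
Mul(Function('Z')(Function('R')(-4, -3)), Function('C')(79, Function('V')(8))) = Mul(Add(3, Mul(2, -10)), Pow(Mul(-1, Pow(8, 2)), 3)) = Mul(Add(3, -20), Pow(Mul(-1, 64), 3)) = Mul(-17, Pow(-64, 3)) = Mul(-17, -262144) = 4456448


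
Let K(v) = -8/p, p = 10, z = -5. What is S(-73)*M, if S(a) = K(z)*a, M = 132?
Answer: 38544/5 ≈ 7708.8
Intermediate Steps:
K(v) = -4/5 (K(v) = -8/10 = -8*1/10 = -4/5)
S(a) = -4*a/5
S(-73)*M = -4/5*(-73)*132 = (292/5)*132 = 38544/5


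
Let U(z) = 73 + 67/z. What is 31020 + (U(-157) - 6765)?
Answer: 3819429/157 ≈ 24328.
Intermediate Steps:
31020 + (U(-157) - 6765) = 31020 + ((73 + 67/(-157)) - 6765) = 31020 + ((73 + 67*(-1/157)) - 6765) = 31020 + ((73 - 67/157) - 6765) = 31020 + (11394/157 - 6765) = 31020 - 1050711/157 = 3819429/157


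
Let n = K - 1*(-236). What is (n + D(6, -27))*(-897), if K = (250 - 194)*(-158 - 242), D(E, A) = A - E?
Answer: 19910709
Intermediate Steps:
K = -22400 (K = 56*(-400) = -22400)
n = -22164 (n = -22400 - 1*(-236) = -22400 + 236 = -22164)
(n + D(6, -27))*(-897) = (-22164 + (-27 - 1*6))*(-897) = (-22164 + (-27 - 6))*(-897) = (-22164 - 33)*(-897) = -22197*(-897) = 19910709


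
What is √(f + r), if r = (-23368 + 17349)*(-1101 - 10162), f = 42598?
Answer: √67834595 ≈ 8236.2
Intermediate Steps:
r = 67791997 (r = -6019*(-11263) = 67791997)
√(f + r) = √(42598 + 67791997) = √67834595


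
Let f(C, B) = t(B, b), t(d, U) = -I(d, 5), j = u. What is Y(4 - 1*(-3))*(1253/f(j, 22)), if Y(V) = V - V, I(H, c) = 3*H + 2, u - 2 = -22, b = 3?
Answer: 0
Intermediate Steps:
u = -20 (u = 2 - 22 = -20)
j = -20
I(H, c) = 2 + 3*H
t(d, U) = -2 - 3*d (t(d, U) = -(2 + 3*d) = -2 - 3*d)
Y(V) = 0
f(C, B) = -2 - 3*B
Y(4 - 1*(-3))*(1253/f(j, 22)) = 0*(1253/(-2 - 3*22)) = 0*(1253/(-2 - 66)) = 0*(1253/(-68)) = 0*(1253*(-1/68)) = 0*(-1253/68) = 0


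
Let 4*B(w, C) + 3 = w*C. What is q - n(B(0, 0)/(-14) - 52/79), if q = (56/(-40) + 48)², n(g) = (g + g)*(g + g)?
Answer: 265454146191/122323600 ≈ 2170.1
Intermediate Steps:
B(w, C) = -¾ + C*w/4 (B(w, C) = -¾ + (w*C)/4 = -¾ + (C*w)/4 = -¾ + C*w/4)
n(g) = 4*g² (n(g) = (2*g)*(2*g) = 4*g²)
q = 54289/25 (q = (56*(-1/40) + 48)² = (-7/5 + 48)² = (233/5)² = 54289/25 ≈ 2171.6)
q - n(B(0, 0)/(-14) - 52/79) = 54289/25 - 4*((-¾ + (¼)*0*0)/(-14) - 52/79)² = 54289/25 - 4*((-¾ + 0)*(-1/14) - 52*1/79)² = 54289/25 - 4*(-¾*(-1/14) - 52/79)² = 54289/25 - 4*(3/56 - 52/79)² = 54289/25 - 4*(-2675/4424)² = 54289/25 - 4*7155625/19571776 = 54289/25 - 1*7155625/4892944 = 54289/25 - 7155625/4892944 = 265454146191/122323600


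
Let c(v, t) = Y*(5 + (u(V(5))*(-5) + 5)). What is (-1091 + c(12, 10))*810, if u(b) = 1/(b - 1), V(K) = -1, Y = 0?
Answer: -883710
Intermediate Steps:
u(b) = 1/(-1 + b)
c(v, t) = 0 (c(v, t) = 0*(5 + (-5/(-1 - 1) + 5)) = 0*(5 + (-5/(-2) + 5)) = 0*(5 + (-½*(-5) + 5)) = 0*(5 + (5/2 + 5)) = 0*(5 + 15/2) = 0*(25/2) = 0)
(-1091 + c(12, 10))*810 = (-1091 + 0)*810 = -1091*810 = -883710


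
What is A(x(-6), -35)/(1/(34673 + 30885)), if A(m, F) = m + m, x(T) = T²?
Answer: 4720176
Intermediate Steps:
A(m, F) = 2*m
A(x(-6), -35)/(1/(34673 + 30885)) = (2*(-6)²)/(1/(34673 + 30885)) = (2*36)/(1/65558) = 72/(1/65558) = 72*65558 = 4720176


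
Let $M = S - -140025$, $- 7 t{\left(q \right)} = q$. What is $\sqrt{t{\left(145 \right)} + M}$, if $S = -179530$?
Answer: $\frac{2 i \sqrt{484190}}{7} \approx 198.81 i$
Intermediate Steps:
$t{\left(q \right)} = - \frac{q}{7}$
$M = -39505$ ($M = -179530 - -140025 = -179530 + 140025 = -39505$)
$\sqrt{t{\left(145 \right)} + M} = \sqrt{\left(- \frac{1}{7}\right) 145 - 39505} = \sqrt{- \frac{145}{7} - 39505} = \sqrt{- \frac{276680}{7}} = \frac{2 i \sqrt{484190}}{7}$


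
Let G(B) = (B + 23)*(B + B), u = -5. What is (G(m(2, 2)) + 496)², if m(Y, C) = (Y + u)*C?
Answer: 85264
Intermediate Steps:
m(Y, C) = C*(-5 + Y) (m(Y, C) = (Y - 5)*C = (-5 + Y)*C = C*(-5 + Y))
G(B) = 2*B*(23 + B) (G(B) = (23 + B)*(2*B) = 2*B*(23 + B))
(G(m(2, 2)) + 496)² = (2*(2*(-5 + 2))*(23 + 2*(-5 + 2)) + 496)² = (2*(2*(-3))*(23 + 2*(-3)) + 496)² = (2*(-6)*(23 - 6) + 496)² = (2*(-6)*17 + 496)² = (-204 + 496)² = 292² = 85264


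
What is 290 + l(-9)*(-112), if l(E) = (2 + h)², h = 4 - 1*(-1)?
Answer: -5198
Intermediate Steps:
h = 5 (h = 4 + 1 = 5)
l(E) = 49 (l(E) = (2 + 5)² = 7² = 49)
290 + l(-9)*(-112) = 290 + 49*(-112) = 290 - 5488 = -5198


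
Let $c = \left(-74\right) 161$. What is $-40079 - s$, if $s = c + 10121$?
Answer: $-38286$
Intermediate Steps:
$c = -11914$
$s = -1793$ ($s = -11914 + 10121 = -1793$)
$-40079 - s = -40079 - -1793 = -40079 + 1793 = -38286$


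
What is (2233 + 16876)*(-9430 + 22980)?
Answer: 258926950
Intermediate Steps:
(2233 + 16876)*(-9430 + 22980) = 19109*13550 = 258926950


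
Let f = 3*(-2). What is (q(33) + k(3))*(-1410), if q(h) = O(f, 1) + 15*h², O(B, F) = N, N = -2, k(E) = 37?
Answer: -23081700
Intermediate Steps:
f = -6
O(B, F) = -2
q(h) = -2 + 15*h²
(q(33) + k(3))*(-1410) = ((-2 + 15*33²) + 37)*(-1410) = ((-2 + 15*1089) + 37)*(-1410) = ((-2 + 16335) + 37)*(-1410) = (16333 + 37)*(-1410) = 16370*(-1410) = -23081700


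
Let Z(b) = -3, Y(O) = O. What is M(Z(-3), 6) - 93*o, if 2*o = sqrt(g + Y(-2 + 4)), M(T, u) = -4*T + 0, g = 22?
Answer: 12 - 93*sqrt(6) ≈ -215.80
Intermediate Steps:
M(T, u) = -4*T
o = sqrt(6) (o = sqrt(22 + (-2 + 4))/2 = sqrt(22 + 2)/2 = sqrt(24)/2 = (2*sqrt(6))/2 = sqrt(6) ≈ 2.4495)
M(Z(-3), 6) - 93*o = -4*(-3) - 93*sqrt(6) = 12 - 93*sqrt(6)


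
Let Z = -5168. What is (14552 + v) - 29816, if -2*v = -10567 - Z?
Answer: -25129/2 ≈ -12565.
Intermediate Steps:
v = 5399/2 (v = -(-10567 - 1*(-5168))/2 = -(-10567 + 5168)/2 = -½*(-5399) = 5399/2 ≈ 2699.5)
(14552 + v) - 29816 = (14552 + 5399/2) - 29816 = 34503/2 - 29816 = -25129/2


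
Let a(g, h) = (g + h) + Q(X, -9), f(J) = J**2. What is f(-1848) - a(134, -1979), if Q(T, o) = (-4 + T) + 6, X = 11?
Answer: 3416936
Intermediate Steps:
Q(T, o) = 2 + T
a(g, h) = 13 + g + h (a(g, h) = (g + h) + (2 + 11) = (g + h) + 13 = 13 + g + h)
f(-1848) - a(134, -1979) = (-1848)**2 - (13 + 134 - 1979) = 3415104 - 1*(-1832) = 3415104 + 1832 = 3416936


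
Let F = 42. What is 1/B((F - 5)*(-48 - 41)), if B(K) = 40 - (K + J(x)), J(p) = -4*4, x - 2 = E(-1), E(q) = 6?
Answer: 1/3349 ≈ 0.00029860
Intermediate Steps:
x = 8 (x = 2 + 6 = 8)
J(p) = -16
B(K) = 56 - K (B(K) = 40 - (K - 16) = 40 - (-16 + K) = 40 + (16 - K) = 56 - K)
1/B((F - 5)*(-48 - 41)) = 1/(56 - (42 - 5)*(-48 - 41)) = 1/(56 - 37*(-89)) = 1/(56 - 1*(-3293)) = 1/(56 + 3293) = 1/3349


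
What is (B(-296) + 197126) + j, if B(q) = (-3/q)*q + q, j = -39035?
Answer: 157792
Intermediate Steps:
B(q) = -3 + q
(B(-296) + 197126) + j = ((-3 - 296) + 197126) - 39035 = (-299 + 197126) - 39035 = 196827 - 39035 = 157792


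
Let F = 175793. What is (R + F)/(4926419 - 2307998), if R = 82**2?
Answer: 60839/872807 ≈ 0.069705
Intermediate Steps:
R = 6724
(R + F)/(4926419 - 2307998) = (6724 + 175793)/(4926419 - 2307998) = 182517/2618421 = 182517*(1/2618421) = 60839/872807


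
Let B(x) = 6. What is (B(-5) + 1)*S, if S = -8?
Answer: -56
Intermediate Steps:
(B(-5) + 1)*S = (6 + 1)*(-8) = 7*(-8) = -56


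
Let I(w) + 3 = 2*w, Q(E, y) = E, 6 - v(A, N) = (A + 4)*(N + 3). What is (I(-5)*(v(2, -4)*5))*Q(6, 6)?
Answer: -4680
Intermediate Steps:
v(A, N) = 6 - (3 + N)*(4 + A) (v(A, N) = 6 - (A + 4)*(N + 3) = 6 - (4 + A)*(3 + N) = 6 - (3 + N)*(4 + A))
I(w) = -3 + 2*w
(I(-5)*(v(2, -4)*5))*Q(6, 6) = ((-3 + 2*(-5))*((-6 - 4*(-4) - 3*2 - 1*2*(-4))*5))*6 = ((-3 - 10)*((-6 + 16 - 6 + 8)*5))*6 = -156*5*6 = -13*60*6 = -780*6 = -4680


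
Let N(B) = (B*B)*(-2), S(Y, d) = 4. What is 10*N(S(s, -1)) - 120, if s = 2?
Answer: -440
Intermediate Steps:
N(B) = -2*B² (N(B) = B²*(-2) = -2*B²)
10*N(S(s, -1)) - 120 = 10*(-2*4²) - 120 = 10*(-2*16) - 120 = 10*(-32) - 120 = -320 - 120 = -440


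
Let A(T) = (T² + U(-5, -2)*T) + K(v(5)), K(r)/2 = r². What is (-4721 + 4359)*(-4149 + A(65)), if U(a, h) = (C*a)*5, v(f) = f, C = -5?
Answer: -2986862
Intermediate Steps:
U(a, h) = -25*a (U(a, h) = -5*a*5 = -25*a)
K(r) = 2*r²
A(T) = 50 + T² + 125*T (A(T) = (T² + (-25*(-5))*T) + 2*5² = (T² + 125*T) + 2*25 = (T² + 125*T) + 50 = 50 + T² + 125*T)
(-4721 + 4359)*(-4149 + A(65)) = (-4721 + 4359)*(-4149 + (50 + 65² + 125*65)) = -362*(-4149 + (50 + 4225 + 8125)) = -362*(-4149 + 12400) = -362*8251 = -2986862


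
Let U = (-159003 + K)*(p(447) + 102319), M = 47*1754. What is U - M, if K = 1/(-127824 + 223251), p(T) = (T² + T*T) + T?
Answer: -7622770366214546/95427 ≈ -7.9881e+10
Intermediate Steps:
M = 82438
p(T) = T + 2*T² (p(T) = (T² + T²) + T = 2*T² + T = T + 2*T²)
K = 1/95427 ≈ 1.0479e-5
U = -7622762499403520/95427 (U = (-159003 + 1/95427)*(447*(1 + 2*447) + 102319) = -15173179280*(447*(1 + 894) + 102319)/95427 = -15173179280*(447*895 + 102319)/95427 = -15173179280*(400065 + 102319)/95427 = -15173179280/95427*502384 = -7622762499403520/95427 ≈ -7.9881e+10)
U - M = -7622762499403520/95427 - 1*82438 = -7622762499403520/95427 - 82438 = -7622770366214546/95427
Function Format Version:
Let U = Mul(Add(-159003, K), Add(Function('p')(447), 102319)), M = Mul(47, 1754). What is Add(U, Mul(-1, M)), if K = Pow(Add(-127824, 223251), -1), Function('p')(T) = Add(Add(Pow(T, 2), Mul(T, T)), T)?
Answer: Rational(-7622770366214546, 95427) ≈ -7.9881e+10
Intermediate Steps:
M = 82438
Function('p')(T) = Add(T, Mul(2, Pow(T, 2))) (Function('p')(T) = Add(Add(Pow(T, 2), Pow(T, 2)), T) = Add(Mul(2, Pow(T, 2)), T) = Add(T, Mul(2, Pow(T, 2))))
K = Rational(1, 95427) (K = Pow(95427, -1) = Rational(1, 95427) ≈ 1.0479e-5)
U = Rational(-7622762499403520, 95427) (U = Mul(Add(-159003, Rational(1, 95427)), Add(Mul(447, Add(1, Mul(2, 447))), 102319)) = Mul(Rational(-15173179280, 95427), Add(Mul(447, Add(1, 894)), 102319)) = Mul(Rational(-15173179280, 95427), Add(Mul(447, 895), 102319)) = Mul(Rational(-15173179280, 95427), Add(400065, 102319)) = Mul(Rational(-15173179280, 95427), 502384) = Rational(-7622762499403520, 95427) ≈ -7.9881e+10)
Add(U, Mul(-1, M)) = Add(Rational(-7622762499403520, 95427), Mul(-1, 82438)) = Add(Rational(-7622762499403520, 95427), -82438) = Rational(-7622770366214546, 95427)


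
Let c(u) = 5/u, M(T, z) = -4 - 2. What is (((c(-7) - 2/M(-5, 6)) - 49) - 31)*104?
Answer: -175552/21 ≈ -8359.6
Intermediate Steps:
M(T, z) = -6
(((c(-7) - 2/M(-5, 6)) - 49) - 31)*104 = (((5/(-7) - 2/(-6)) - 49) - 31)*104 = (((5*(-⅐) - 2*(-⅙)) - 49) - 31)*104 = (((-5/7 + ⅓) - 49) - 31)*104 = ((-8/21 - 49) - 31)*104 = (-1037/21 - 31)*104 = -1688/21*104 = -175552/21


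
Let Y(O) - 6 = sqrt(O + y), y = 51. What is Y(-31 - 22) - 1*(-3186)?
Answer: 3192 + I*sqrt(2) ≈ 3192.0 + 1.4142*I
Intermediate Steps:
Y(O) = 6 + sqrt(51 + O) (Y(O) = 6 + sqrt(O + 51) = 6 + sqrt(51 + O))
Y(-31 - 22) - 1*(-3186) = (6 + sqrt(51 + (-31 - 22))) - 1*(-3186) = (6 + sqrt(51 - 53)) + 3186 = (6 + sqrt(-2)) + 3186 = (6 + I*sqrt(2)) + 3186 = 3192 + I*sqrt(2)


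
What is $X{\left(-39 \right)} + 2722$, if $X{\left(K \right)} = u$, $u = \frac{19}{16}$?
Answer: $\frac{43571}{16} \approx 2723.2$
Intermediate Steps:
$u = \frac{19}{16}$ ($u = 19 \cdot \frac{1}{16} = \frac{19}{16} \approx 1.1875$)
$X{\left(K \right)} = \frac{19}{16}$
$X{\left(-39 \right)} + 2722 = \frac{19}{16} + 2722 = \frac{43571}{16}$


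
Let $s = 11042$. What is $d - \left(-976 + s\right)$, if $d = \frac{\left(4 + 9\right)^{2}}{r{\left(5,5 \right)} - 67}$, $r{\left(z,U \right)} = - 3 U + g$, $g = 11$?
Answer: $- \frac{714855}{71} \approx -10068.0$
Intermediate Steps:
$r{\left(z,U \right)} = 11 - 3 U$ ($r{\left(z,U \right)} = - 3 U + 11 = 11 - 3 U$)
$d = - \frac{169}{71}$ ($d = \frac{\left(4 + 9\right)^{2}}{\left(11 - 15\right) - 67} = \frac{13^{2}}{\left(11 - 15\right) - 67} = \frac{1}{-4 - 67} \cdot 169 = \frac{1}{-71} \cdot 169 = \left(- \frac{1}{71}\right) 169 = - \frac{169}{71} \approx -2.3803$)
$d - \left(-976 + s\right) = - \frac{169}{71} - \left(-976 + 11042\right) = - \frac{169}{71} - 10066 = - \frac{714855}{71}$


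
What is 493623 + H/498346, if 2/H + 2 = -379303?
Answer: 46653575756993594/94512564765 ≈ 4.9362e+5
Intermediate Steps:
H = -2/379305 (H = 2/(-2 - 379303) = 2/(-379305) = 2*(-1/379305) = -2/379305 ≈ -5.2728e-6)
493623 + H/498346 = 493623 - 2/379305/498346 = 493623 - 2/379305*1/498346 = 493623 - 1/94512564765 = 46653575756993594/94512564765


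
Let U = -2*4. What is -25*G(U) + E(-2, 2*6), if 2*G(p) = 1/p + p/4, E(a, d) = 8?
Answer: 553/16 ≈ 34.563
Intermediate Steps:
U = -8
G(p) = 1/(2*p) + p/8 (G(p) = (1/p + p/4)/2 = 1/(2*p) + p/8)
-25*G(U) + E(-2, 2*6) = -25*(4 + (-8)²)/(8*(-8)) + 8 = -25*(-1)*(4 + 64)/(8*8) + 8 = -25*(-1)*68/(8*8) + 8 = -25*(-17/16) + 8 = 425/16 + 8 = 553/16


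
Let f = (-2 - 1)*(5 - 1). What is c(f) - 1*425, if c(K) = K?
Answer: -437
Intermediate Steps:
f = -12 (f = -3*4 = -12)
c(f) - 1*425 = -12 - 1*425 = -12 - 425 = -437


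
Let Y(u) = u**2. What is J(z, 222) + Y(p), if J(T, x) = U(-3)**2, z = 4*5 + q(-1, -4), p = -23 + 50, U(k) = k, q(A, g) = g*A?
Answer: 738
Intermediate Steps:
q(A, g) = A*g
p = 27
z = 24 (z = 4*5 - 1*(-4) = 20 + 4 = 24)
J(T, x) = 9 (J(T, x) = (-3)**2 = 9)
J(z, 222) + Y(p) = 9 + 27**2 = 9 + 729 = 738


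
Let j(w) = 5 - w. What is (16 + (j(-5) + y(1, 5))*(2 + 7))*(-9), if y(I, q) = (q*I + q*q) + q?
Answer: -3789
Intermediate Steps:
y(I, q) = q + q² + I*q (y(I, q) = (I*q + q²) + q = (q² + I*q) + q = q + q² + I*q)
(16 + (j(-5) + y(1, 5))*(2 + 7))*(-9) = (16 + ((5 - 1*(-5)) + 5*(1 + 1 + 5))*(2 + 7))*(-9) = (16 + ((5 + 5) + 5*7)*9)*(-9) = (16 + (10 + 35)*9)*(-9) = (16 + 45*9)*(-9) = (16 + 405)*(-9) = 421*(-9) = -3789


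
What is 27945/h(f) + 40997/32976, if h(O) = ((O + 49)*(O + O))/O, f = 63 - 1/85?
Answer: 13184869681/104632848 ≈ 126.01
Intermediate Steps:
f = 5354/85 (f = 63 - 1*1/85 = 63 - 1/85 = 5354/85 ≈ 62.988)
h(O) = 98 + 2*O (h(O) = ((49 + O)*(2*O))/O = (2*O*(49 + O))/O = 98 + 2*O)
27945/h(f) + 40997/32976 = 27945/(98 + 2*(5354/85)) + 40997/32976 = 27945/(98 + 10708/85) + 40997*(1/32976) = 27945/(19038/85) + 40997/32976 = 27945*(85/19038) + 40997/32976 = 791775/6346 + 40997/32976 = 13184869681/104632848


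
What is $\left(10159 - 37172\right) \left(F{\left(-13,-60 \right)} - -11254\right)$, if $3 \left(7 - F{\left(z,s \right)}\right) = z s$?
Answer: $-297170013$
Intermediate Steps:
$F{\left(z,s \right)} = 7 - \frac{s z}{3}$ ($F{\left(z,s \right)} = 7 - \frac{z s}{3} = 7 - \frac{s z}{3}$)
$\left(10159 - 37172\right) \left(F{\left(-13,-60 \right)} - -11254\right) = \left(10159 - 37172\right) \left(\left(7 - \left(-20\right) \left(-13\right)\right) - -11254\right) = - 27013 \left(\left(7 - 260\right) + 11254\right) = - 27013 \left(-253 + 11254\right) = \left(-27013\right) 11001 = -297170013$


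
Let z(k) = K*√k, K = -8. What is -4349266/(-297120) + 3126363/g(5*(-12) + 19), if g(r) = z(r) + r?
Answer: -30948276721/1039920 + 8336968*I*√41/1435 ≈ -29760.0 + 37200.0*I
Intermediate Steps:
z(k) = -8*√k
g(r) = r - 8*√r (g(r) = -8*√r + r = r - 8*√r)
-4349266/(-297120) + 3126363/g(5*(-12) + 19) = -4349266/(-297120) + 3126363/((5*(-12) + 19) - 8*√(5*(-12) + 19)) = -4349266*(-1/297120) + 3126363/((-60 + 19) - 8*√(-60 + 19)) = 2174633/148560 + 3126363/(-41 - 8*I*√41)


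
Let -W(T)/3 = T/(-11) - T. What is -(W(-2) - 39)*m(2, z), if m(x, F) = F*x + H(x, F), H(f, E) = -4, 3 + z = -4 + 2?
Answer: -7014/11 ≈ -637.64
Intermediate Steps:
z = -5 (z = -3 + (-4 + 2) = -3 - 2 = -5)
m(x, F) = -4 + F*x (m(x, F) = F*x - 4 = -4 + F*x)
W(T) = 36*T/11 (W(T) = -3*(T/(-11) - T) = -3*(T*(-1/11) - T) = -3*(-T/11 - T) = -(-36)*T/11 = 36*T/11)
-(W(-2) - 39)*m(2, z) = -((36/11)*(-2) - 39)*(-4 - 5*2) = -(-72/11 - 39)*(-4 - 10) = -(-501)*(-14)/11 = -1*7014/11 = -7014/11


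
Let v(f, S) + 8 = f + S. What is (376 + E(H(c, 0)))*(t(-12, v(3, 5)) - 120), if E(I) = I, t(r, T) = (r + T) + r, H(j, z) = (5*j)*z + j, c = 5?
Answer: -54864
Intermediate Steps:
v(f, S) = -8 + S + f (v(f, S) = -8 + (f + S) = -8 + (S + f) = -8 + S + f)
H(j, z) = j + 5*j*z (H(j, z) = 5*j*z + j = j + 5*j*z)
t(r, T) = T + 2*r (t(r, T) = (T + r) + r = T + 2*r)
(376 + E(H(c, 0)))*(t(-12, v(3, 5)) - 120) = (376 + 5*(1 + 5*0))*(((-8 + 5 + 3) + 2*(-12)) - 120) = (376 + 5*(1 + 0))*((0 - 24) - 120) = (376 + 5*1)*(-24 - 120) = (376 + 5)*(-144) = 381*(-144) = -54864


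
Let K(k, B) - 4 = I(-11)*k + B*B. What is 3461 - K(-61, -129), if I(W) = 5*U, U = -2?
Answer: -13794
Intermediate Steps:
I(W) = -10 (I(W) = 5*(-2) = -10)
K(k, B) = 4 + B² - 10*k (K(k, B) = 4 + (-10*k + B*B) = 4 + (-10*k + B²) = 4 + (B² - 10*k) = 4 + B² - 10*k)
3461 - K(-61, -129) = 3461 - (4 + (-129)² - 10*(-61)) = 3461 - (4 + 16641 + 610) = 3461 - 1*17255 = 3461 - 17255 = -13794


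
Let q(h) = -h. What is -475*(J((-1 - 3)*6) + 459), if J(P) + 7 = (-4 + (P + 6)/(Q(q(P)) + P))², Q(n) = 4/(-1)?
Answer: -43130475/196 ≈ -2.2005e+5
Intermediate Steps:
Q(n) = -4 (Q(n) = 4*(-1) = -4)
J(P) = -7 + (-4 + (6 + P)/(-4 + P))² (J(P) = -7 + (-4 + (P + 6)/(-4 + P))² = -7 + (-4 + (6 + P)/(-4 + P))²)
-475*(J((-1 - 3)*6) + 459) = -475*((-7 + (-22 + 3*((-1 - 3)*6))²/(-4 + (-1 - 3)*6)²) + 459) = -475*((-7 + (-22 + 3*(-4*6))²/(-4 - 4*6)²) + 459) = -475*((-7 + (-22 + 3*(-24))²/(-4 - 24)²) + 459) = -475*((-7 + (-22 - 72)²/(-28)²) + 459) = -475*((-7 + (-94)²*(1/784)) + 459) = -475*((-7 + 8836*(1/784)) + 459) = -475*((-7 + 2209/196) + 459) = -475*(837/196 + 459) = -475*90801/196 = -43130475/196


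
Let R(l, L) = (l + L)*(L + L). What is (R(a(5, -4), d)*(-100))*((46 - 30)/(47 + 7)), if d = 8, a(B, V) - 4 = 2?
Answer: -179200/27 ≈ -6637.0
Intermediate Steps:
a(B, V) = 6 (a(B, V) = 4 + 2 = 6)
R(l, L) = 2*L*(L + l) (R(l, L) = (L + l)*(2*L) = 2*L*(L + l))
(R(a(5, -4), d)*(-100))*((46 - 30)/(47 + 7)) = ((2*8*(8 + 6))*(-100))*((46 - 30)/(47 + 7)) = ((2*8*14)*(-100))*(16/54) = (224*(-100))*(16*(1/54)) = -22400*8/27 = -179200/27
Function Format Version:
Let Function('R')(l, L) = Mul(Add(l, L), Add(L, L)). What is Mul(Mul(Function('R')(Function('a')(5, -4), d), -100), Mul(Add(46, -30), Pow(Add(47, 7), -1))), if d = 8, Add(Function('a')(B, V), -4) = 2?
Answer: Rational(-179200, 27) ≈ -6637.0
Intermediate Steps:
Function('a')(B, V) = 6 (Function('a')(B, V) = Add(4, 2) = 6)
Function('R')(l, L) = Mul(2, L, Add(L, l)) (Function('R')(l, L) = Mul(Add(L, l), Mul(2, L)) = Mul(2, L, Add(L, l)))
Mul(Mul(Function('R')(Function('a')(5, -4), d), -100), Mul(Add(46, -30), Pow(Add(47, 7), -1))) = Mul(Mul(Mul(2, 8, Add(8, 6)), -100), Mul(Add(46, -30), Pow(Add(47, 7), -1))) = Mul(Mul(Mul(2, 8, 14), -100), Mul(16, Pow(54, -1))) = Mul(Mul(224, -100), Mul(16, Rational(1, 54))) = Mul(-22400, Rational(8, 27)) = Rational(-179200, 27)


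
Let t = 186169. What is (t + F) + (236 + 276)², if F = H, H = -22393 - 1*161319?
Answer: 264601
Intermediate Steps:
H = -183712 (H = -22393 - 161319 = -183712)
F = -183712
(t + F) + (236 + 276)² = (186169 - 183712) + (236 + 276)² = 2457 + 512² = 2457 + 262144 = 264601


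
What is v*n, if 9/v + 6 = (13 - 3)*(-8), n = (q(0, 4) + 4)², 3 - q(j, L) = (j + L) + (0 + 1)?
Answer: -18/43 ≈ -0.41860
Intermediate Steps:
q(j, L) = 2 - L - j (q(j, L) = 3 - ((j + L) + (0 + 1)) = 3 - ((L + j) + 1) = 3 - (1 + L + j) = 3 + (-1 - L - j) = 2 - L - j)
n = 4 (n = ((2 - 1*4 - 1*0) + 4)² = ((2 - 4 + 0) + 4)² = (-2 + 4)² = 2² = 4)
v = -9/86 (v = 9/(-6 + (13 - 3)*(-8)) = 9/(-6 + 10*(-8)) = 9/(-6 - 80) = 9/(-86) = 9*(-1/86) = -9/86 ≈ -0.10465)
v*n = -9/86*4 = -18/43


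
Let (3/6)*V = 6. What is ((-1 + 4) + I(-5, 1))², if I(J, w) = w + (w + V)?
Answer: 289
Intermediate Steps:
V = 12 (V = 2*6 = 12)
I(J, w) = 12 + 2*w (I(J, w) = w + (w + 12) = w + (12 + w) = 12 + 2*w)
((-1 + 4) + I(-5, 1))² = ((-1 + 4) + (12 + 2*1))² = (3 + (12 + 2))² = (3 + 14)² = 17² = 289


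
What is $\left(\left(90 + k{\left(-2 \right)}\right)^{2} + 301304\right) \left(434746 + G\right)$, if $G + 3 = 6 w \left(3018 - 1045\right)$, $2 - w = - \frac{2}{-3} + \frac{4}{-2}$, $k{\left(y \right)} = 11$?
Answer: $147716605515$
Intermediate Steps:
$w = \frac{10}{3}$ ($w = 2 - \left(- \frac{2}{-3} + \frac{4}{-2}\right) = 2 - \left(\left(-2\right) \left(- \frac{1}{3}\right) + 4 \left(- \frac{1}{2}\right)\right) = 2 - \left(\frac{2}{3} - 2\right) = 2 - - \frac{4}{3} = 2 + \frac{4}{3} = \frac{10}{3} \approx 3.3333$)
$G = 39457$ ($G = -3 + 6 \cdot \frac{10}{3} \left(3018 - 1045\right) = -3 + 20 \cdot 1973 = -3 + 39460 = 39457$)
$\left(\left(90 + k{\left(-2 \right)}\right)^{2} + 301304\right) \left(434746 + G\right) = \left(\left(90 + 11\right)^{2} + 301304\right) \left(434746 + 39457\right) = \left(101^{2} + 301304\right) 474203 = \left(10201 + 301304\right) 474203 = 311505 \cdot 474203 = 147716605515$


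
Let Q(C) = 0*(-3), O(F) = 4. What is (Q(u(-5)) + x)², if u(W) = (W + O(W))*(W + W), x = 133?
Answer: 17689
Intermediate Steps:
u(W) = 2*W*(4 + W) (u(W) = (W + 4)*(W + W) = (4 + W)*(2*W) = 2*W*(4 + W))
Q(C) = 0
(Q(u(-5)) + x)² = (0 + 133)² = 133² = 17689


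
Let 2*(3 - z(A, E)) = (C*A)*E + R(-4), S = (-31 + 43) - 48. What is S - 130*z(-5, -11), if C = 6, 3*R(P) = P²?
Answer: 64112/3 ≈ 21371.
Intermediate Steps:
S = -36 (S = 12 - 48 = -36)
R(P) = P²/3
z(A, E) = ⅓ - 3*A*E (z(A, E) = 3 - ((6*A)*E + (⅓)*(-4)²)/2 = 3 - (6*A*E + (⅓)*16)/2 = 3 - (6*A*E + 16/3)/2 = 3 - (16/3 + 6*A*E)/2 = 3 + (-8/3 - 3*A*E) = ⅓ - 3*A*E)
S - 130*z(-5, -11) = -36 - 130*(⅓ - 3*(-5)*(-11)) = -36 - 130*(⅓ - 165) = -36 - 130*(-494/3) = -36 + 64220/3 = 64112/3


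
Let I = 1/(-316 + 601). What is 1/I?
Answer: 285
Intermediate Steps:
I = 1/285 ≈ 0.0035088
1/I = 1/(1/285) = 285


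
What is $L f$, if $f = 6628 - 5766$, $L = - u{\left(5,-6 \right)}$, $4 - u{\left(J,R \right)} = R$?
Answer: $-8620$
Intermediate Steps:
$u{\left(J,R \right)} = 4 - R$
$L = -10$ ($L = - (4 - -6) = - (4 + 6) = \left(-1\right) 10 = -10$)
$f = 862$ ($f = 6628 - 5766 = 862$)
$L f = \left(-10\right) 862 = -8620$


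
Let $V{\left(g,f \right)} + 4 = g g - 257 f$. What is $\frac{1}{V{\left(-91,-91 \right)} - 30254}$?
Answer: $\frac{1}{1410} \approx 0.00070922$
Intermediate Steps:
$V{\left(g,f \right)} = -4 + g^{2} - 257 f$ ($V{\left(g,f \right)} = -4 - \left(257 f - g g\right) = -4 - \left(- g^{2} + 257 f\right) = -4 + g^{2} - 257 f$)
$\frac{1}{V{\left(-91,-91 \right)} - 30254} = \frac{1}{\left(-4 + \left(-91\right)^{2} - -23387\right) - 30254} = \frac{1}{\left(-4 + 8281 + 23387\right) - 30254} = \frac{1}{31664 - 30254} = \frac{1}{1410}$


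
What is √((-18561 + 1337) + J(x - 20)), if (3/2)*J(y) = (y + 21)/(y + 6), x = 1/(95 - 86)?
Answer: 2*I*√968853/15 ≈ 131.24*I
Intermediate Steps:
x = ⅑ (x = 1/9 = ⅑ ≈ 0.11111)
J(y) = 2*(21 + y)/(3*(6 + y)) (J(y) = 2*((y + 21)/(y + 6))/3 = 2*((21 + y)/(6 + y))/3 = 2*(21 + y)/(3*(6 + y)))
√((-18561 + 1337) + J(x - 20)) = √((-18561 + 1337) + 2*(21 + (⅑ - 20))/(3*(6 + (⅑ - 20)))) = √(-17224 + 2*(21 - 179/9)/(3*(6 - 179/9))) = √(-17224 + (⅔)*(10/9)/(-125/9)) = √(-17224 + (⅔)*(-9/125)*(10/9)) = √(-17224 - 4/75) = √(-1291804/75) = 2*I*√968853/15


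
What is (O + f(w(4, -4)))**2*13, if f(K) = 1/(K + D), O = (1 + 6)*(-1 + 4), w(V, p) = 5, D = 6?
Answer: 699712/121 ≈ 5782.7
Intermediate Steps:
O = 21 (O = 7*3 = 21)
f(K) = 1/(6 + K) (f(K) = 1/(K + 6) = 1/(6 + K))
(O + f(w(4, -4)))**2*13 = (21 + 1/(6 + 5))**2*13 = (21 + 1/11)**2*13 = (232/11)**2*13 = (53824/121)*13 = 699712/121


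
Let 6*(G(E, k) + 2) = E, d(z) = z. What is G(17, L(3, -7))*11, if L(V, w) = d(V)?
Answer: 55/6 ≈ 9.1667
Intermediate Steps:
L(V, w) = V
G(E, k) = -2 + E/6
G(17, L(3, -7))*11 = (-2 + (1/6)*17)*11 = (-2 + 17/6)*11 = (5/6)*11 = 55/6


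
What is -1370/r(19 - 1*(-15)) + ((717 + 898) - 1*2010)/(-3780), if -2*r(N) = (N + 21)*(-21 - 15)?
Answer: -10639/8316 ≈ -1.2793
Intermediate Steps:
r(N) = 378 + 18*N (r(N) = -(N + 21)*(-21 - 15)/2 = -(21 + N)*(-36)/2 = -(-756 - 36*N)/2 = 378 + 18*N)
-1370/r(19 - 1*(-15)) + ((717 + 898) - 1*2010)/(-3780) = -1370/(378 + 18*(19 - 1*(-15))) + ((717 + 898) - 1*2010)/(-3780) = -1370/(378 + 18*(19 + 15)) + (1615 - 2010)*(-1/3780) = -1370/(378 + 18*34) - 395*(-1/3780) = -1370/(378 + 612) + 79/756 = -1370/990 + 79/756 = -1370*1/990 + 79/756 = -137/99 + 79/756 = -10639/8316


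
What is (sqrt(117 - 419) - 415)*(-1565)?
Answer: 649475 - 1565*I*sqrt(302) ≈ 6.4948e+5 - 27197.0*I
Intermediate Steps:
(sqrt(117 - 419) - 415)*(-1565) = (sqrt(-302) - 415)*(-1565) = (I*sqrt(302) - 415)*(-1565) = (-415 + I*sqrt(302))*(-1565) = 649475 - 1565*I*sqrt(302)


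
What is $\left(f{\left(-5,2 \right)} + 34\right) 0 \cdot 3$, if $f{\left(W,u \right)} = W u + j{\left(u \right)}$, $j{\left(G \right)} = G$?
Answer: $0$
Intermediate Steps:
$f{\left(W,u \right)} = u + W u$ ($f{\left(W,u \right)} = W u + u = u + W u$)
$\left(f{\left(-5,2 \right)} + 34\right) 0 \cdot 3 = \left(2 \left(1 - 5\right) + 34\right) 0 \cdot 3 = \left(2 \left(-4\right) + 34\right) 0 = \left(-8 + 34\right) 0 = 26 \cdot 0 = 0$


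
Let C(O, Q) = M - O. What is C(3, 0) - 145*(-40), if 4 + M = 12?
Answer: 5805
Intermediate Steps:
M = 8 (M = -4 + 12 = 8)
C(O, Q) = 8 - O
C(3, 0) - 145*(-40) = (8 - 1*3) - 145*(-40) = (8 - 3) + 5800 = 5 + 5800 = 5805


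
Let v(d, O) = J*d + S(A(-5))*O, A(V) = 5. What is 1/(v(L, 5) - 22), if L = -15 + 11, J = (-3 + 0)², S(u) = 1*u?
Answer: -1/33 ≈ -0.030303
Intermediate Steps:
S(u) = u
J = 9 (J = (-3)² = 9)
L = -4
v(d, O) = 5*O + 9*d (v(d, O) = 9*d + 5*O = 5*O + 9*d)
1/(v(L, 5) - 22) = 1/((5*5 + 9*(-4)) - 22) = 1/((25 - 36) - 22) = 1/(-11 - 22) = 1/(-33) = -1/33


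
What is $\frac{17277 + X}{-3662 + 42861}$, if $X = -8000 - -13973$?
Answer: $\frac{23250}{39199} \approx 0.59313$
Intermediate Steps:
$X = 5973$ ($X = -8000 + 13973 = 5973$)
$\frac{17277 + X}{-3662 + 42861} = \frac{17277 + 5973}{-3662 + 42861} = \frac{23250}{39199}$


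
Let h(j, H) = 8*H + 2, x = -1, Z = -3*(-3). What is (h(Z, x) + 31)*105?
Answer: 2625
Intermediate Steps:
Z = 9
h(j, H) = 2 + 8*H
(h(Z, x) + 31)*105 = ((2 + 8*(-1)) + 31)*105 = ((2 - 8) + 31)*105 = (-6 + 31)*105 = 25*105 = 2625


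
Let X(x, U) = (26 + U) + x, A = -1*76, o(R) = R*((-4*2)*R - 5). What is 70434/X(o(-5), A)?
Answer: -7826/25 ≈ -313.04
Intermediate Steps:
o(R) = R*(-5 - 8*R) (o(R) = R*(-8*R - 5) = R*(-5 - 8*R))
A = -76
X(x, U) = 26 + U + x
70434/X(o(-5), A) = 70434/(26 - 76 - 1*(-5)*(5 + 8*(-5))) = 70434/(26 - 76 - 1*(-5)*(5 - 40)) = 70434/(26 - 76 - 1*(-5)*(-35)) = 70434/(26 - 76 - 175) = 70434/(-225) = 70434*(-1/225) = -7826/25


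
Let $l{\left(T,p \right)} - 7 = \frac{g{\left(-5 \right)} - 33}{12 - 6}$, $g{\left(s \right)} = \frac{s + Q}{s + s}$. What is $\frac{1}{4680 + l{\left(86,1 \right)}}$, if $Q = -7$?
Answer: $\frac{10}{46817} \approx 0.0002136$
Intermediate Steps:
$g{\left(s \right)} = \frac{-7 + s}{2 s}$ ($g{\left(s \right)} = \frac{s - 7}{s + s} = \frac{-7 + s}{2 s}$)
$l{\left(T,p \right)} = \frac{17}{10}$ ($l{\left(T,p \right)} = 7 + \frac{\frac{-7 - 5}{2 \left(-5\right)} - 33}{12 - 6} = 7 + \frac{\frac{1}{2} \left(- \frac{1}{5}\right) \left(-12\right) - 33}{6} = 7 + \left(\frac{6}{5} - 33\right) \frac{1}{6} = 7 - \frac{53}{10} = \frac{17}{10}$)
$\frac{1}{4680 + l{\left(86,1 \right)}} = \frac{1}{4680 + \frac{17}{10}} = \frac{1}{\frac{46817}{10}} = \frac{10}{46817}$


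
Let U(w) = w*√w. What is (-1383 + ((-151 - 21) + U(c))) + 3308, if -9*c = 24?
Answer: 1753 - 16*I*√6/9 ≈ 1753.0 - 4.3546*I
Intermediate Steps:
c = -8/3 (c = -⅑*24 = -8/3 ≈ -2.6667)
U(w) = w^(3/2)
(-1383 + ((-151 - 21) + U(c))) + 3308 = (-1383 + ((-151 - 21) + (-8/3)^(3/2))) + 3308 = (-1383 + (-172 - 16*I*√6/9)) + 3308 = (-1555 - 16*I*√6/9) + 3308 = 1753 - 16*I*√6/9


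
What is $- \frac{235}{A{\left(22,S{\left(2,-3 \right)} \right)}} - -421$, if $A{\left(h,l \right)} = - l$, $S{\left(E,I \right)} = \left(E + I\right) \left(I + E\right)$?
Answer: $656$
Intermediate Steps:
$S{\left(E,I \right)} = \left(E + I\right)^{2}$ ($S{\left(E,I \right)} = \left(E + I\right) \left(E + I\right) = \left(E + I\right)^{2}$)
$- \frac{235}{A{\left(22,S{\left(2,-3 \right)} \right)}} - -421 = - \frac{235}{\left(-1\right) \left(2 - 3\right)^{2}} - -421 = - \frac{235}{\left(-1\right) \left(-1\right)^{2}} + 421 = - \frac{235}{\left(-1\right) 1} + 421 = - \frac{235}{-1} + 421 = \left(-235\right) \left(-1\right) + 421 = 235 + 421 = 656$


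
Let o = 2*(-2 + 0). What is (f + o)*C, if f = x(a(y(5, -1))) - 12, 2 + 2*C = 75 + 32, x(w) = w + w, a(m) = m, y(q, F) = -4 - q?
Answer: -1785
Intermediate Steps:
x(w) = 2*w
C = 105/2 (C = -1 + (75 + 32)/2 = -1 + (1/2)*107 = -1 + 107/2 = 105/2 ≈ 52.500)
f = -30 (f = 2*(-4 - 1*5) - 12 = 2*(-4 - 5) - 12 = 2*(-9) - 12 = -18 - 12 = -30)
o = -4 (o = 2*(-2) = -4)
(f + o)*C = (-30 - 4)*(105/2) = -34*105/2 = -1785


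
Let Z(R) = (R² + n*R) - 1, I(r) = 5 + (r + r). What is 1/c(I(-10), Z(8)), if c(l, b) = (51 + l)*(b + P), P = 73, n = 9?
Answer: 1/7488 ≈ 0.00013355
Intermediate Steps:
I(r) = 5 + 2*r
Z(R) = -1 + R² + 9*R (Z(R) = (R² + 9*R) - 1 = -1 + R² + 9*R)
c(l, b) = (51 + l)*(73 + b) (c(l, b) = (51 + l)*(b + 73) = (51 + l)*(73 + b))
1/c(I(-10), Z(8)) = 1/(3723 + 51*(-1 + 8² + 9*8) + 73*(5 + 2*(-10)) + (-1 + 8² + 9*8)*(5 + 2*(-10))) = 1/(3723 + 51*(-1 + 64 + 72) + 73*(5 - 20) + (-1 + 64 + 72)*(5 - 20)) = 1/(3723 + 51*135 + 73*(-15) + 135*(-15)) = 1/(3723 + 6885 - 1095 - 2025) = 1/7488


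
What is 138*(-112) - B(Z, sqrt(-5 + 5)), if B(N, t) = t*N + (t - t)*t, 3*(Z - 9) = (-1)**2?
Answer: -15456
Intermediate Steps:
Z = 28/3 (Z = 9 + (1/3)*(-1)**2 = 9 + (1/3)*1 = 9 + 1/3 = 28/3 ≈ 9.3333)
B(N, t) = N*t (B(N, t) = N*t + 0*t = N*t + 0 = N*t)
138*(-112) - B(Z, sqrt(-5 + 5)) = 138*(-112) - 28*sqrt(-5 + 5)/3 = -15456 - 28*sqrt(0)/3 = -15456 - 28*0/3 = -15456 - 1*0 = -15456 + 0 = -15456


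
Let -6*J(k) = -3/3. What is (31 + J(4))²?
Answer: 34969/36 ≈ 971.36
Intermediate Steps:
J(k) = ⅙ (J(k) = -(-1)/(2*3) = -⅙*(-1) = ⅙)
(31 + J(4))² = (31 + ⅙)² = (187/6)² = 34969/36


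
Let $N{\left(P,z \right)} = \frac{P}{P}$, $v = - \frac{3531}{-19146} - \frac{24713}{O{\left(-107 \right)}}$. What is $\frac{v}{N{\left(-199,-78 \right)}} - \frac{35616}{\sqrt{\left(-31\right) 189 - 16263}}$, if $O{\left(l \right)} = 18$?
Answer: $- \frac{39424295}{28719} + \frac{5936 i \sqrt{2458}}{1229} \approx -1372.8 + 239.46 i$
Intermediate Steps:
$v = - \frac{39424295}{28719}$ ($v = - \frac{3531}{-19146} - \frac{24713}{18} = \left(-3531\right) \left(- \frac{1}{19146}\right) - \frac{24713}{18} = \frac{1177}{6382} - \frac{24713}{18} = - \frac{39424295}{28719} \approx -1372.8$)
$N{\left(P,z \right)} = 1$
$\frac{v}{N{\left(-199,-78 \right)}} - \frac{35616}{\sqrt{\left(-31\right) 189 - 16263}} = - \frac{39424295}{28719 \cdot 1} - \frac{35616}{\sqrt{\left(-31\right) 189 - 16263}} = \left(- \frac{39424295}{28719}\right) 1 - \frac{35616}{\sqrt{-5859 - 16263}} = - \frac{39424295}{28719} - \frac{35616}{\sqrt{-22122}} = - \frac{39424295}{28719} - \frac{35616}{3 i \sqrt{2458}} = - \frac{39424295}{28719} - 35616 \left(- \frac{i \sqrt{2458}}{7374}\right) = - \frac{39424295}{28719} + \frac{5936 i \sqrt{2458}}{1229}$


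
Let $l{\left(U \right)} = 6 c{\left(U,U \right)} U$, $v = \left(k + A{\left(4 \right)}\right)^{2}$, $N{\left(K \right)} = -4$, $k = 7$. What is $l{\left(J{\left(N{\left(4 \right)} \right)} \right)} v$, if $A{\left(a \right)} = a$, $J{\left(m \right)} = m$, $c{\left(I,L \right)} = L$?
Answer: $11616$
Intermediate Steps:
$v = 121$ ($v = \left(7 + 4\right)^{2} = 11^{2} = 121$)
$l{\left(U \right)} = 6 U^{2}$ ($l{\left(U \right)} = 6 U U = 6 U^{2}$)
$l{\left(J{\left(N{\left(4 \right)} \right)} \right)} v = 6 \left(-4\right)^{2} \cdot 121 = 6 \cdot 16 \cdot 121 = 96 \cdot 121 = 11616$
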